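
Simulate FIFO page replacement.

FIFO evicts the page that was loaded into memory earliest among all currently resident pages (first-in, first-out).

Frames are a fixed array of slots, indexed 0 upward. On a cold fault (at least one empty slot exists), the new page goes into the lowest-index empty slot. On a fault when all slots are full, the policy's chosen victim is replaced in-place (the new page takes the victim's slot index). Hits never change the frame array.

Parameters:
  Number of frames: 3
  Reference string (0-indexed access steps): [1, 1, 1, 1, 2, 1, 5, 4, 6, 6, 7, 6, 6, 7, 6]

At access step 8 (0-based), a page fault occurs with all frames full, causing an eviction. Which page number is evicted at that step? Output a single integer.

Step 0: ref 1 -> FAULT, frames=[1,-,-]
Step 1: ref 1 -> HIT, frames=[1,-,-]
Step 2: ref 1 -> HIT, frames=[1,-,-]
Step 3: ref 1 -> HIT, frames=[1,-,-]
Step 4: ref 2 -> FAULT, frames=[1,2,-]
Step 5: ref 1 -> HIT, frames=[1,2,-]
Step 6: ref 5 -> FAULT, frames=[1,2,5]
Step 7: ref 4 -> FAULT, evict 1, frames=[4,2,5]
Step 8: ref 6 -> FAULT, evict 2, frames=[4,6,5]
At step 8: evicted page 2

Answer: 2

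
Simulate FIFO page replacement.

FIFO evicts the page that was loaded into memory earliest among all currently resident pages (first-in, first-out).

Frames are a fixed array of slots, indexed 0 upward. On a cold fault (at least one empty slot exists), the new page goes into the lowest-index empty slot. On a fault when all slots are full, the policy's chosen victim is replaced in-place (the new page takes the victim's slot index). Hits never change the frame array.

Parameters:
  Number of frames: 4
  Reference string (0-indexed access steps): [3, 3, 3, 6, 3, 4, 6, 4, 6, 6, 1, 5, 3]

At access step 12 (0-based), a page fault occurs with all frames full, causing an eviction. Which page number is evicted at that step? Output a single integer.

Answer: 6

Derivation:
Step 0: ref 3 -> FAULT, frames=[3,-,-,-]
Step 1: ref 3 -> HIT, frames=[3,-,-,-]
Step 2: ref 3 -> HIT, frames=[3,-,-,-]
Step 3: ref 6 -> FAULT, frames=[3,6,-,-]
Step 4: ref 3 -> HIT, frames=[3,6,-,-]
Step 5: ref 4 -> FAULT, frames=[3,6,4,-]
Step 6: ref 6 -> HIT, frames=[3,6,4,-]
Step 7: ref 4 -> HIT, frames=[3,6,4,-]
Step 8: ref 6 -> HIT, frames=[3,6,4,-]
Step 9: ref 6 -> HIT, frames=[3,6,4,-]
Step 10: ref 1 -> FAULT, frames=[3,6,4,1]
Step 11: ref 5 -> FAULT, evict 3, frames=[5,6,4,1]
Step 12: ref 3 -> FAULT, evict 6, frames=[5,3,4,1]
At step 12: evicted page 6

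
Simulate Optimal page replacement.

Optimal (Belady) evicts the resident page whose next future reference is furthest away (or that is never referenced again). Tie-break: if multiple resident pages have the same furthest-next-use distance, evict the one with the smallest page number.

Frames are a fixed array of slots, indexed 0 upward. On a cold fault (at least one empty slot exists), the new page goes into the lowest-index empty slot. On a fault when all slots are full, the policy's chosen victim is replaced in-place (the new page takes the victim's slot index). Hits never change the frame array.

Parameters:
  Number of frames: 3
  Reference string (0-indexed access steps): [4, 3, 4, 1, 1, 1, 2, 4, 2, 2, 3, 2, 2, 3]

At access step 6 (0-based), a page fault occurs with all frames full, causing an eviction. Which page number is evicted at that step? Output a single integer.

Step 0: ref 4 -> FAULT, frames=[4,-,-]
Step 1: ref 3 -> FAULT, frames=[4,3,-]
Step 2: ref 4 -> HIT, frames=[4,3,-]
Step 3: ref 1 -> FAULT, frames=[4,3,1]
Step 4: ref 1 -> HIT, frames=[4,3,1]
Step 5: ref 1 -> HIT, frames=[4,3,1]
Step 6: ref 2 -> FAULT, evict 1, frames=[4,3,2]
At step 6: evicted page 1

Answer: 1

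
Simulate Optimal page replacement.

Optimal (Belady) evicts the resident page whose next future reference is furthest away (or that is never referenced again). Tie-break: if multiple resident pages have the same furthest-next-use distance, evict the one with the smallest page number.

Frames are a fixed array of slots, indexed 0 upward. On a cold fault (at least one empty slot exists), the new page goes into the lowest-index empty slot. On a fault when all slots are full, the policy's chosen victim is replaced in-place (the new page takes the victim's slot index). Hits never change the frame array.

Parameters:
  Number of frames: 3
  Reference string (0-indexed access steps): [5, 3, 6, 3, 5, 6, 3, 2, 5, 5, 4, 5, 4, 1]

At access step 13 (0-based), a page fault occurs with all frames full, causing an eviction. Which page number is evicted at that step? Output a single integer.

Step 0: ref 5 -> FAULT, frames=[5,-,-]
Step 1: ref 3 -> FAULT, frames=[5,3,-]
Step 2: ref 6 -> FAULT, frames=[5,3,6]
Step 3: ref 3 -> HIT, frames=[5,3,6]
Step 4: ref 5 -> HIT, frames=[5,3,6]
Step 5: ref 6 -> HIT, frames=[5,3,6]
Step 6: ref 3 -> HIT, frames=[5,3,6]
Step 7: ref 2 -> FAULT, evict 3, frames=[5,2,6]
Step 8: ref 5 -> HIT, frames=[5,2,6]
Step 9: ref 5 -> HIT, frames=[5,2,6]
Step 10: ref 4 -> FAULT, evict 2, frames=[5,4,6]
Step 11: ref 5 -> HIT, frames=[5,4,6]
Step 12: ref 4 -> HIT, frames=[5,4,6]
Step 13: ref 1 -> FAULT, evict 4, frames=[5,1,6]
At step 13: evicted page 4

Answer: 4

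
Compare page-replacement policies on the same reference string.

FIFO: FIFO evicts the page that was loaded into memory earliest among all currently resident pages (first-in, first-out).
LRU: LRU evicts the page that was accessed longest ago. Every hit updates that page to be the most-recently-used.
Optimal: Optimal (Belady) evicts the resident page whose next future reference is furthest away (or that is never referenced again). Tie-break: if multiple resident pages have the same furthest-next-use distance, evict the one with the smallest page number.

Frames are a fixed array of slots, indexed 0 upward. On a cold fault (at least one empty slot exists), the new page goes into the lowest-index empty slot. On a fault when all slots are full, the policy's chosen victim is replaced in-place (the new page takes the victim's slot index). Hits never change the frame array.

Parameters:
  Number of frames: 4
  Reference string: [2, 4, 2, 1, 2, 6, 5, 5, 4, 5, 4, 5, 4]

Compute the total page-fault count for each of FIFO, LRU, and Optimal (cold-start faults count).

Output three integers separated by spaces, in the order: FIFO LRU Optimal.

Answer: 5 6 5

Derivation:
--- FIFO ---
  step 0: ref 2 -> FAULT, frames=[2,-,-,-] (faults so far: 1)
  step 1: ref 4 -> FAULT, frames=[2,4,-,-] (faults so far: 2)
  step 2: ref 2 -> HIT, frames=[2,4,-,-] (faults so far: 2)
  step 3: ref 1 -> FAULT, frames=[2,4,1,-] (faults so far: 3)
  step 4: ref 2 -> HIT, frames=[2,4,1,-] (faults so far: 3)
  step 5: ref 6 -> FAULT, frames=[2,4,1,6] (faults so far: 4)
  step 6: ref 5 -> FAULT, evict 2, frames=[5,4,1,6] (faults so far: 5)
  step 7: ref 5 -> HIT, frames=[5,4,1,6] (faults so far: 5)
  step 8: ref 4 -> HIT, frames=[5,4,1,6] (faults so far: 5)
  step 9: ref 5 -> HIT, frames=[5,4,1,6] (faults so far: 5)
  step 10: ref 4 -> HIT, frames=[5,4,1,6] (faults so far: 5)
  step 11: ref 5 -> HIT, frames=[5,4,1,6] (faults so far: 5)
  step 12: ref 4 -> HIT, frames=[5,4,1,6] (faults so far: 5)
  FIFO total faults: 5
--- LRU ---
  step 0: ref 2 -> FAULT, frames=[2,-,-,-] (faults so far: 1)
  step 1: ref 4 -> FAULT, frames=[2,4,-,-] (faults so far: 2)
  step 2: ref 2 -> HIT, frames=[2,4,-,-] (faults so far: 2)
  step 3: ref 1 -> FAULT, frames=[2,4,1,-] (faults so far: 3)
  step 4: ref 2 -> HIT, frames=[2,4,1,-] (faults so far: 3)
  step 5: ref 6 -> FAULT, frames=[2,4,1,6] (faults so far: 4)
  step 6: ref 5 -> FAULT, evict 4, frames=[2,5,1,6] (faults so far: 5)
  step 7: ref 5 -> HIT, frames=[2,5,1,6] (faults so far: 5)
  step 8: ref 4 -> FAULT, evict 1, frames=[2,5,4,6] (faults so far: 6)
  step 9: ref 5 -> HIT, frames=[2,5,4,6] (faults so far: 6)
  step 10: ref 4 -> HIT, frames=[2,5,4,6] (faults so far: 6)
  step 11: ref 5 -> HIT, frames=[2,5,4,6] (faults so far: 6)
  step 12: ref 4 -> HIT, frames=[2,5,4,6] (faults so far: 6)
  LRU total faults: 6
--- Optimal ---
  step 0: ref 2 -> FAULT, frames=[2,-,-,-] (faults so far: 1)
  step 1: ref 4 -> FAULT, frames=[2,4,-,-] (faults so far: 2)
  step 2: ref 2 -> HIT, frames=[2,4,-,-] (faults so far: 2)
  step 3: ref 1 -> FAULT, frames=[2,4,1,-] (faults so far: 3)
  step 4: ref 2 -> HIT, frames=[2,4,1,-] (faults so far: 3)
  step 5: ref 6 -> FAULT, frames=[2,4,1,6] (faults so far: 4)
  step 6: ref 5 -> FAULT, evict 1, frames=[2,4,5,6] (faults so far: 5)
  step 7: ref 5 -> HIT, frames=[2,4,5,6] (faults so far: 5)
  step 8: ref 4 -> HIT, frames=[2,4,5,6] (faults so far: 5)
  step 9: ref 5 -> HIT, frames=[2,4,5,6] (faults so far: 5)
  step 10: ref 4 -> HIT, frames=[2,4,5,6] (faults so far: 5)
  step 11: ref 5 -> HIT, frames=[2,4,5,6] (faults so far: 5)
  step 12: ref 4 -> HIT, frames=[2,4,5,6] (faults so far: 5)
  Optimal total faults: 5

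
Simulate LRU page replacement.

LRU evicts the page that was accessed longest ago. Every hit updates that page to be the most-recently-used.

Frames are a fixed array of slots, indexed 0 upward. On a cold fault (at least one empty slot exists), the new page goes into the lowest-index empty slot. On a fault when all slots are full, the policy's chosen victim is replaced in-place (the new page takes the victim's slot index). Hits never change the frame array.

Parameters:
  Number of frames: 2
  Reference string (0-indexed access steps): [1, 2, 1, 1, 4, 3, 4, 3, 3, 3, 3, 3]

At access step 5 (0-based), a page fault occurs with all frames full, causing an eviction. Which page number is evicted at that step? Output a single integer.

Step 0: ref 1 -> FAULT, frames=[1,-]
Step 1: ref 2 -> FAULT, frames=[1,2]
Step 2: ref 1 -> HIT, frames=[1,2]
Step 3: ref 1 -> HIT, frames=[1,2]
Step 4: ref 4 -> FAULT, evict 2, frames=[1,4]
Step 5: ref 3 -> FAULT, evict 1, frames=[3,4]
At step 5: evicted page 1

Answer: 1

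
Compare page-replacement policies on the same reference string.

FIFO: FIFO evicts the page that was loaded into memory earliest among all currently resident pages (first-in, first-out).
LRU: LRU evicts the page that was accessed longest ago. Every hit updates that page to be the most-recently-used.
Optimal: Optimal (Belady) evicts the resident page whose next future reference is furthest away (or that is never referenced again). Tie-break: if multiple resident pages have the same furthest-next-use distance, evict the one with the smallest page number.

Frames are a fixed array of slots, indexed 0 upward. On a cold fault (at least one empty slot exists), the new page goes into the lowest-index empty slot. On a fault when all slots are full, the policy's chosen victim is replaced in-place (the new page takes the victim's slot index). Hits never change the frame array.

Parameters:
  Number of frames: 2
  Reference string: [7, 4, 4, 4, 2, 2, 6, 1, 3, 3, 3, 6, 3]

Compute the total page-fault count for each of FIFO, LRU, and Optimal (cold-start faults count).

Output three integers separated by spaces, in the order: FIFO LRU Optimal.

--- FIFO ---
  step 0: ref 7 -> FAULT, frames=[7,-] (faults so far: 1)
  step 1: ref 4 -> FAULT, frames=[7,4] (faults so far: 2)
  step 2: ref 4 -> HIT, frames=[7,4] (faults so far: 2)
  step 3: ref 4 -> HIT, frames=[7,4] (faults so far: 2)
  step 4: ref 2 -> FAULT, evict 7, frames=[2,4] (faults so far: 3)
  step 5: ref 2 -> HIT, frames=[2,4] (faults so far: 3)
  step 6: ref 6 -> FAULT, evict 4, frames=[2,6] (faults so far: 4)
  step 7: ref 1 -> FAULT, evict 2, frames=[1,6] (faults so far: 5)
  step 8: ref 3 -> FAULT, evict 6, frames=[1,3] (faults so far: 6)
  step 9: ref 3 -> HIT, frames=[1,3] (faults so far: 6)
  step 10: ref 3 -> HIT, frames=[1,3] (faults so far: 6)
  step 11: ref 6 -> FAULT, evict 1, frames=[6,3] (faults so far: 7)
  step 12: ref 3 -> HIT, frames=[6,3] (faults so far: 7)
  FIFO total faults: 7
--- LRU ---
  step 0: ref 7 -> FAULT, frames=[7,-] (faults so far: 1)
  step 1: ref 4 -> FAULT, frames=[7,4] (faults so far: 2)
  step 2: ref 4 -> HIT, frames=[7,4] (faults so far: 2)
  step 3: ref 4 -> HIT, frames=[7,4] (faults so far: 2)
  step 4: ref 2 -> FAULT, evict 7, frames=[2,4] (faults so far: 3)
  step 5: ref 2 -> HIT, frames=[2,4] (faults so far: 3)
  step 6: ref 6 -> FAULT, evict 4, frames=[2,6] (faults so far: 4)
  step 7: ref 1 -> FAULT, evict 2, frames=[1,6] (faults so far: 5)
  step 8: ref 3 -> FAULT, evict 6, frames=[1,3] (faults so far: 6)
  step 9: ref 3 -> HIT, frames=[1,3] (faults so far: 6)
  step 10: ref 3 -> HIT, frames=[1,3] (faults so far: 6)
  step 11: ref 6 -> FAULT, evict 1, frames=[6,3] (faults so far: 7)
  step 12: ref 3 -> HIT, frames=[6,3] (faults so far: 7)
  LRU total faults: 7
--- Optimal ---
  step 0: ref 7 -> FAULT, frames=[7,-] (faults so far: 1)
  step 1: ref 4 -> FAULT, frames=[7,4] (faults so far: 2)
  step 2: ref 4 -> HIT, frames=[7,4] (faults so far: 2)
  step 3: ref 4 -> HIT, frames=[7,4] (faults so far: 2)
  step 4: ref 2 -> FAULT, evict 4, frames=[7,2] (faults so far: 3)
  step 5: ref 2 -> HIT, frames=[7,2] (faults so far: 3)
  step 6: ref 6 -> FAULT, evict 2, frames=[7,6] (faults so far: 4)
  step 7: ref 1 -> FAULT, evict 7, frames=[1,6] (faults so far: 5)
  step 8: ref 3 -> FAULT, evict 1, frames=[3,6] (faults so far: 6)
  step 9: ref 3 -> HIT, frames=[3,6] (faults so far: 6)
  step 10: ref 3 -> HIT, frames=[3,6] (faults so far: 6)
  step 11: ref 6 -> HIT, frames=[3,6] (faults so far: 6)
  step 12: ref 3 -> HIT, frames=[3,6] (faults so far: 6)
  Optimal total faults: 6

Answer: 7 7 6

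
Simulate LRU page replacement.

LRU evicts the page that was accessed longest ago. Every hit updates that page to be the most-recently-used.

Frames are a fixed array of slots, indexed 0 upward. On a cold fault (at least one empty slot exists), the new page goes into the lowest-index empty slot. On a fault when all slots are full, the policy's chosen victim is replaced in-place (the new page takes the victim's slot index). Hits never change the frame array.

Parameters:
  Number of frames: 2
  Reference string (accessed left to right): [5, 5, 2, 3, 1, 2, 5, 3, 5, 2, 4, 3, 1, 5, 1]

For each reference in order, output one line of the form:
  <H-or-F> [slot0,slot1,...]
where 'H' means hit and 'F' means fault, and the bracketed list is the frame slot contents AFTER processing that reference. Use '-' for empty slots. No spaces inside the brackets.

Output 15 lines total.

F [5,-]
H [5,-]
F [5,2]
F [3,2]
F [3,1]
F [2,1]
F [2,5]
F [3,5]
H [3,5]
F [2,5]
F [2,4]
F [3,4]
F [3,1]
F [5,1]
H [5,1]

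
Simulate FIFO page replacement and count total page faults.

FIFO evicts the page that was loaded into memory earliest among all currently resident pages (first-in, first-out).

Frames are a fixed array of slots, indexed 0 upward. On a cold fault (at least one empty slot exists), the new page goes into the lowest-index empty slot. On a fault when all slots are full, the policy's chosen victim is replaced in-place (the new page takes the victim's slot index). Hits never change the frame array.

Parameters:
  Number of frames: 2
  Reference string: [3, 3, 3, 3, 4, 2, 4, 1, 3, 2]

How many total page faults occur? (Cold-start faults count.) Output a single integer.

Answer: 6

Derivation:
Step 0: ref 3 → FAULT, frames=[3,-]
Step 1: ref 3 → HIT, frames=[3,-]
Step 2: ref 3 → HIT, frames=[3,-]
Step 3: ref 3 → HIT, frames=[3,-]
Step 4: ref 4 → FAULT, frames=[3,4]
Step 5: ref 2 → FAULT (evict 3), frames=[2,4]
Step 6: ref 4 → HIT, frames=[2,4]
Step 7: ref 1 → FAULT (evict 4), frames=[2,1]
Step 8: ref 3 → FAULT (evict 2), frames=[3,1]
Step 9: ref 2 → FAULT (evict 1), frames=[3,2]
Total faults: 6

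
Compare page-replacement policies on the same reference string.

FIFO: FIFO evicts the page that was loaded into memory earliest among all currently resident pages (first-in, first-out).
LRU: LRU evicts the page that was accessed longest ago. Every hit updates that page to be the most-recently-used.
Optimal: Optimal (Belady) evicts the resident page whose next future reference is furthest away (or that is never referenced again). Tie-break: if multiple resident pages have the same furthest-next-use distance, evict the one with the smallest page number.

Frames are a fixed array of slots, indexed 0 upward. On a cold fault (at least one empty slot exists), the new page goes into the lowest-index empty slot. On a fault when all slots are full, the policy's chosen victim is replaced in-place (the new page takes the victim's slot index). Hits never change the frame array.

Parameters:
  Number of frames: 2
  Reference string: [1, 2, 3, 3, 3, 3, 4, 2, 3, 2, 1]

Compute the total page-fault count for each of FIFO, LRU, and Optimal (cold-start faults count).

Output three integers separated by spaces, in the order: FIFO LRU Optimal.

--- FIFO ---
  step 0: ref 1 -> FAULT, frames=[1,-] (faults so far: 1)
  step 1: ref 2 -> FAULT, frames=[1,2] (faults so far: 2)
  step 2: ref 3 -> FAULT, evict 1, frames=[3,2] (faults so far: 3)
  step 3: ref 3 -> HIT, frames=[3,2] (faults so far: 3)
  step 4: ref 3 -> HIT, frames=[3,2] (faults so far: 3)
  step 5: ref 3 -> HIT, frames=[3,2] (faults so far: 3)
  step 6: ref 4 -> FAULT, evict 2, frames=[3,4] (faults so far: 4)
  step 7: ref 2 -> FAULT, evict 3, frames=[2,4] (faults so far: 5)
  step 8: ref 3 -> FAULT, evict 4, frames=[2,3] (faults so far: 6)
  step 9: ref 2 -> HIT, frames=[2,3] (faults so far: 6)
  step 10: ref 1 -> FAULT, evict 2, frames=[1,3] (faults so far: 7)
  FIFO total faults: 7
--- LRU ---
  step 0: ref 1 -> FAULT, frames=[1,-] (faults so far: 1)
  step 1: ref 2 -> FAULT, frames=[1,2] (faults so far: 2)
  step 2: ref 3 -> FAULT, evict 1, frames=[3,2] (faults so far: 3)
  step 3: ref 3 -> HIT, frames=[3,2] (faults so far: 3)
  step 4: ref 3 -> HIT, frames=[3,2] (faults so far: 3)
  step 5: ref 3 -> HIT, frames=[3,2] (faults so far: 3)
  step 6: ref 4 -> FAULT, evict 2, frames=[3,4] (faults so far: 4)
  step 7: ref 2 -> FAULT, evict 3, frames=[2,4] (faults so far: 5)
  step 8: ref 3 -> FAULT, evict 4, frames=[2,3] (faults so far: 6)
  step 9: ref 2 -> HIT, frames=[2,3] (faults so far: 6)
  step 10: ref 1 -> FAULT, evict 3, frames=[2,1] (faults so far: 7)
  LRU total faults: 7
--- Optimal ---
  step 0: ref 1 -> FAULT, frames=[1,-] (faults so far: 1)
  step 1: ref 2 -> FAULT, frames=[1,2] (faults so far: 2)
  step 2: ref 3 -> FAULT, evict 1, frames=[3,2] (faults so far: 3)
  step 3: ref 3 -> HIT, frames=[3,2] (faults so far: 3)
  step 4: ref 3 -> HIT, frames=[3,2] (faults so far: 3)
  step 5: ref 3 -> HIT, frames=[3,2] (faults so far: 3)
  step 6: ref 4 -> FAULT, evict 3, frames=[4,2] (faults so far: 4)
  step 7: ref 2 -> HIT, frames=[4,2] (faults so far: 4)
  step 8: ref 3 -> FAULT, evict 4, frames=[3,2] (faults so far: 5)
  step 9: ref 2 -> HIT, frames=[3,2] (faults so far: 5)
  step 10: ref 1 -> FAULT, evict 2, frames=[3,1] (faults so far: 6)
  Optimal total faults: 6

Answer: 7 7 6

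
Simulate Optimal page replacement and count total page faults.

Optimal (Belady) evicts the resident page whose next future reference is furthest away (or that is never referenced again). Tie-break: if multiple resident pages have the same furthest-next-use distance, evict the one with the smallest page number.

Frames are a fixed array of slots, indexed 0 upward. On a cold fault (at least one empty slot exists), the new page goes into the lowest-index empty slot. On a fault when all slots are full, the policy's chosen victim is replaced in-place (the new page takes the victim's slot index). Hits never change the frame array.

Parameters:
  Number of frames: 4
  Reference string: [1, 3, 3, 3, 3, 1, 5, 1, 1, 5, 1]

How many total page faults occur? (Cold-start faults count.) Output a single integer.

Step 0: ref 1 → FAULT, frames=[1,-,-,-]
Step 1: ref 3 → FAULT, frames=[1,3,-,-]
Step 2: ref 3 → HIT, frames=[1,3,-,-]
Step 3: ref 3 → HIT, frames=[1,3,-,-]
Step 4: ref 3 → HIT, frames=[1,3,-,-]
Step 5: ref 1 → HIT, frames=[1,3,-,-]
Step 6: ref 5 → FAULT, frames=[1,3,5,-]
Step 7: ref 1 → HIT, frames=[1,3,5,-]
Step 8: ref 1 → HIT, frames=[1,3,5,-]
Step 9: ref 5 → HIT, frames=[1,3,5,-]
Step 10: ref 1 → HIT, frames=[1,3,5,-]
Total faults: 3

Answer: 3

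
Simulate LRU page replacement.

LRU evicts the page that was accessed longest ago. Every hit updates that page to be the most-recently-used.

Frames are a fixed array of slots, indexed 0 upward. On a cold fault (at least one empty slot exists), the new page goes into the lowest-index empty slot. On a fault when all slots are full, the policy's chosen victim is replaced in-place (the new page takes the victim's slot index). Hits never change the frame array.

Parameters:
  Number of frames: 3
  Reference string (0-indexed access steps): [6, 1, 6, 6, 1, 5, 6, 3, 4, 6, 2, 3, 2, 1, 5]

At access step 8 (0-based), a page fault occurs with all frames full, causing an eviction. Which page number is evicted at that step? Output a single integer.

Answer: 5

Derivation:
Step 0: ref 6 -> FAULT, frames=[6,-,-]
Step 1: ref 1 -> FAULT, frames=[6,1,-]
Step 2: ref 6 -> HIT, frames=[6,1,-]
Step 3: ref 6 -> HIT, frames=[6,1,-]
Step 4: ref 1 -> HIT, frames=[6,1,-]
Step 5: ref 5 -> FAULT, frames=[6,1,5]
Step 6: ref 6 -> HIT, frames=[6,1,5]
Step 7: ref 3 -> FAULT, evict 1, frames=[6,3,5]
Step 8: ref 4 -> FAULT, evict 5, frames=[6,3,4]
At step 8: evicted page 5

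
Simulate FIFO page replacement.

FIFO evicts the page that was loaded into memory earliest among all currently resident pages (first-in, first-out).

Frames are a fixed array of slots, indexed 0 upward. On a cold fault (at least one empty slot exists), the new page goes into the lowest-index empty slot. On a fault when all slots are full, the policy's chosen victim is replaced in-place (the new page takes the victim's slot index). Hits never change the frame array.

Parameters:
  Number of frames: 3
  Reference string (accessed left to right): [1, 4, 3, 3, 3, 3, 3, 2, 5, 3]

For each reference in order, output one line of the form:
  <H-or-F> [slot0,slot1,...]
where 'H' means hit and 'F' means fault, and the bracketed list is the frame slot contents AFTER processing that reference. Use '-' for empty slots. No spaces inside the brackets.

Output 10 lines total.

F [1,-,-]
F [1,4,-]
F [1,4,3]
H [1,4,3]
H [1,4,3]
H [1,4,3]
H [1,4,3]
F [2,4,3]
F [2,5,3]
H [2,5,3]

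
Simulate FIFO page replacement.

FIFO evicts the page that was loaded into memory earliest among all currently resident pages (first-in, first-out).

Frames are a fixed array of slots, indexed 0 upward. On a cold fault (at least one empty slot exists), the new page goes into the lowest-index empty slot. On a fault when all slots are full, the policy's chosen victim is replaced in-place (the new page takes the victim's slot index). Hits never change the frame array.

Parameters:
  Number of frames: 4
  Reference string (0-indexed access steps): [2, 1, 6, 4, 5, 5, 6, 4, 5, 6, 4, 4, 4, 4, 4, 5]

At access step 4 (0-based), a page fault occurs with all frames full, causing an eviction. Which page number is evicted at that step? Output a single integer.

Step 0: ref 2 -> FAULT, frames=[2,-,-,-]
Step 1: ref 1 -> FAULT, frames=[2,1,-,-]
Step 2: ref 6 -> FAULT, frames=[2,1,6,-]
Step 3: ref 4 -> FAULT, frames=[2,1,6,4]
Step 4: ref 5 -> FAULT, evict 2, frames=[5,1,6,4]
At step 4: evicted page 2

Answer: 2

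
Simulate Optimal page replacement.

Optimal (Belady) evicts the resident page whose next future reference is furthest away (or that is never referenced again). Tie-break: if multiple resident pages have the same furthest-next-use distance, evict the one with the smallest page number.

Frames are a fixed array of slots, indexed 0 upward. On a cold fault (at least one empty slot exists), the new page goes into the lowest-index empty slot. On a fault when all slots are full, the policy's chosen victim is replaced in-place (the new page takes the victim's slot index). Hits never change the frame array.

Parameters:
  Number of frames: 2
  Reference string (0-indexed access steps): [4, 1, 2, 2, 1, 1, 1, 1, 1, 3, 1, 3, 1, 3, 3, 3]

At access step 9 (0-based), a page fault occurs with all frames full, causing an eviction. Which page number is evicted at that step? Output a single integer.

Step 0: ref 4 -> FAULT, frames=[4,-]
Step 1: ref 1 -> FAULT, frames=[4,1]
Step 2: ref 2 -> FAULT, evict 4, frames=[2,1]
Step 3: ref 2 -> HIT, frames=[2,1]
Step 4: ref 1 -> HIT, frames=[2,1]
Step 5: ref 1 -> HIT, frames=[2,1]
Step 6: ref 1 -> HIT, frames=[2,1]
Step 7: ref 1 -> HIT, frames=[2,1]
Step 8: ref 1 -> HIT, frames=[2,1]
Step 9: ref 3 -> FAULT, evict 2, frames=[3,1]
At step 9: evicted page 2

Answer: 2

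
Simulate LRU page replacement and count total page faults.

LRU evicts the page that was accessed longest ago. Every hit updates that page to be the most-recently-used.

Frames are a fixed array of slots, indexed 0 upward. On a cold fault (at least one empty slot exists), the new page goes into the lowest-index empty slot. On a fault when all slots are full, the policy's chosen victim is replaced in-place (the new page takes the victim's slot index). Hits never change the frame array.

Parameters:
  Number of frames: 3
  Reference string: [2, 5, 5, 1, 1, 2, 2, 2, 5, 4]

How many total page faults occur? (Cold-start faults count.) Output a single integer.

Step 0: ref 2 → FAULT, frames=[2,-,-]
Step 1: ref 5 → FAULT, frames=[2,5,-]
Step 2: ref 5 → HIT, frames=[2,5,-]
Step 3: ref 1 → FAULT, frames=[2,5,1]
Step 4: ref 1 → HIT, frames=[2,5,1]
Step 5: ref 2 → HIT, frames=[2,5,1]
Step 6: ref 2 → HIT, frames=[2,5,1]
Step 7: ref 2 → HIT, frames=[2,5,1]
Step 8: ref 5 → HIT, frames=[2,5,1]
Step 9: ref 4 → FAULT (evict 1), frames=[2,5,4]
Total faults: 4

Answer: 4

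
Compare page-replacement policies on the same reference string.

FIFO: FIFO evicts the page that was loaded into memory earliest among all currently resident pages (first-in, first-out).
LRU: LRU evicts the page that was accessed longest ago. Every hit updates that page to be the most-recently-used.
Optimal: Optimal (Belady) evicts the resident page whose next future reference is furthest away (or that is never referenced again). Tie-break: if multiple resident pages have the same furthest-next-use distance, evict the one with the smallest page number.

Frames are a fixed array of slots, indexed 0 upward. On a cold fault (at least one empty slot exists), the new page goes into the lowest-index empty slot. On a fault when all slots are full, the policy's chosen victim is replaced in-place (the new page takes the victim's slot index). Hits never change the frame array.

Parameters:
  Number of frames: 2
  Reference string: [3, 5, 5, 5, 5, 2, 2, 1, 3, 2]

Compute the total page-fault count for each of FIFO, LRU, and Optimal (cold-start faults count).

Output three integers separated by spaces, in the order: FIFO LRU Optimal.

--- FIFO ---
  step 0: ref 3 -> FAULT, frames=[3,-] (faults so far: 1)
  step 1: ref 5 -> FAULT, frames=[3,5] (faults so far: 2)
  step 2: ref 5 -> HIT, frames=[3,5] (faults so far: 2)
  step 3: ref 5 -> HIT, frames=[3,5] (faults so far: 2)
  step 4: ref 5 -> HIT, frames=[3,5] (faults so far: 2)
  step 5: ref 2 -> FAULT, evict 3, frames=[2,5] (faults so far: 3)
  step 6: ref 2 -> HIT, frames=[2,5] (faults so far: 3)
  step 7: ref 1 -> FAULT, evict 5, frames=[2,1] (faults so far: 4)
  step 8: ref 3 -> FAULT, evict 2, frames=[3,1] (faults so far: 5)
  step 9: ref 2 -> FAULT, evict 1, frames=[3,2] (faults so far: 6)
  FIFO total faults: 6
--- LRU ---
  step 0: ref 3 -> FAULT, frames=[3,-] (faults so far: 1)
  step 1: ref 5 -> FAULT, frames=[3,5] (faults so far: 2)
  step 2: ref 5 -> HIT, frames=[3,5] (faults so far: 2)
  step 3: ref 5 -> HIT, frames=[3,5] (faults so far: 2)
  step 4: ref 5 -> HIT, frames=[3,5] (faults so far: 2)
  step 5: ref 2 -> FAULT, evict 3, frames=[2,5] (faults so far: 3)
  step 6: ref 2 -> HIT, frames=[2,5] (faults so far: 3)
  step 7: ref 1 -> FAULT, evict 5, frames=[2,1] (faults so far: 4)
  step 8: ref 3 -> FAULT, evict 2, frames=[3,1] (faults so far: 5)
  step 9: ref 2 -> FAULT, evict 1, frames=[3,2] (faults so far: 6)
  LRU total faults: 6
--- Optimal ---
  step 0: ref 3 -> FAULT, frames=[3,-] (faults so far: 1)
  step 1: ref 5 -> FAULT, frames=[3,5] (faults so far: 2)
  step 2: ref 5 -> HIT, frames=[3,5] (faults so far: 2)
  step 3: ref 5 -> HIT, frames=[3,5] (faults so far: 2)
  step 4: ref 5 -> HIT, frames=[3,5] (faults so far: 2)
  step 5: ref 2 -> FAULT, evict 5, frames=[3,2] (faults so far: 3)
  step 6: ref 2 -> HIT, frames=[3,2] (faults so far: 3)
  step 7: ref 1 -> FAULT, evict 2, frames=[3,1] (faults so far: 4)
  step 8: ref 3 -> HIT, frames=[3,1] (faults so far: 4)
  step 9: ref 2 -> FAULT, evict 1, frames=[3,2] (faults so far: 5)
  Optimal total faults: 5

Answer: 6 6 5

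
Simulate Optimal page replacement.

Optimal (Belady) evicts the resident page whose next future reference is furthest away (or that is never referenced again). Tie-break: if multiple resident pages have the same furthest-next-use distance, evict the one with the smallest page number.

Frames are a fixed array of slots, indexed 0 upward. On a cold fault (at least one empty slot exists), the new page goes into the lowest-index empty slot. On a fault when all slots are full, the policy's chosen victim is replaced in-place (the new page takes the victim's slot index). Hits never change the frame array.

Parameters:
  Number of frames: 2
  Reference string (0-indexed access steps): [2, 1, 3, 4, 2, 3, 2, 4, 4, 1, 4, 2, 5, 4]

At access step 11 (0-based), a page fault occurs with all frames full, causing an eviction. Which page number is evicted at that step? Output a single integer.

Answer: 1

Derivation:
Step 0: ref 2 -> FAULT, frames=[2,-]
Step 1: ref 1 -> FAULT, frames=[2,1]
Step 2: ref 3 -> FAULT, evict 1, frames=[2,3]
Step 3: ref 4 -> FAULT, evict 3, frames=[2,4]
Step 4: ref 2 -> HIT, frames=[2,4]
Step 5: ref 3 -> FAULT, evict 4, frames=[2,3]
Step 6: ref 2 -> HIT, frames=[2,3]
Step 7: ref 4 -> FAULT, evict 3, frames=[2,4]
Step 8: ref 4 -> HIT, frames=[2,4]
Step 9: ref 1 -> FAULT, evict 2, frames=[1,4]
Step 10: ref 4 -> HIT, frames=[1,4]
Step 11: ref 2 -> FAULT, evict 1, frames=[2,4]
At step 11: evicted page 1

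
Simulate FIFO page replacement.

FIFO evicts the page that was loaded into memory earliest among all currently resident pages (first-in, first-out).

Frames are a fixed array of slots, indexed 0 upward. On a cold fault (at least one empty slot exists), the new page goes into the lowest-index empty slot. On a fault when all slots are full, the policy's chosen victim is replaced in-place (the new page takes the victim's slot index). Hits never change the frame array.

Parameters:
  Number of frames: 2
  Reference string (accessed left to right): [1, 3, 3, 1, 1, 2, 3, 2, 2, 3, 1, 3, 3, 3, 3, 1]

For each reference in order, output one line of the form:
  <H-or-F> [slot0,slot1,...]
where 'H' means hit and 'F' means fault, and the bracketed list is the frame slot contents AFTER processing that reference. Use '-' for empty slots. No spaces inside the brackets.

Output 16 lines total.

F [1,-]
F [1,3]
H [1,3]
H [1,3]
H [1,3]
F [2,3]
H [2,3]
H [2,3]
H [2,3]
H [2,3]
F [2,1]
F [3,1]
H [3,1]
H [3,1]
H [3,1]
H [3,1]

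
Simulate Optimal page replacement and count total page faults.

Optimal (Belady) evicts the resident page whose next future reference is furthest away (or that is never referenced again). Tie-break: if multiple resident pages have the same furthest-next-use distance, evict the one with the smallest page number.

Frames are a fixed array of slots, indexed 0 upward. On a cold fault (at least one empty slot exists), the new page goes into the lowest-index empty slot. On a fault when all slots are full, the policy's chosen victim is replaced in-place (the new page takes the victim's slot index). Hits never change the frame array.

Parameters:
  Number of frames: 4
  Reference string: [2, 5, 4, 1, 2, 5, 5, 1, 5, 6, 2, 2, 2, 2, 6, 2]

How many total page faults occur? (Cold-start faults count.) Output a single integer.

Step 0: ref 2 → FAULT, frames=[2,-,-,-]
Step 1: ref 5 → FAULT, frames=[2,5,-,-]
Step 2: ref 4 → FAULT, frames=[2,5,4,-]
Step 3: ref 1 → FAULT, frames=[2,5,4,1]
Step 4: ref 2 → HIT, frames=[2,5,4,1]
Step 5: ref 5 → HIT, frames=[2,5,4,1]
Step 6: ref 5 → HIT, frames=[2,5,4,1]
Step 7: ref 1 → HIT, frames=[2,5,4,1]
Step 8: ref 5 → HIT, frames=[2,5,4,1]
Step 9: ref 6 → FAULT (evict 1), frames=[2,5,4,6]
Step 10: ref 2 → HIT, frames=[2,5,4,6]
Step 11: ref 2 → HIT, frames=[2,5,4,6]
Step 12: ref 2 → HIT, frames=[2,5,4,6]
Step 13: ref 2 → HIT, frames=[2,5,4,6]
Step 14: ref 6 → HIT, frames=[2,5,4,6]
Step 15: ref 2 → HIT, frames=[2,5,4,6]
Total faults: 5

Answer: 5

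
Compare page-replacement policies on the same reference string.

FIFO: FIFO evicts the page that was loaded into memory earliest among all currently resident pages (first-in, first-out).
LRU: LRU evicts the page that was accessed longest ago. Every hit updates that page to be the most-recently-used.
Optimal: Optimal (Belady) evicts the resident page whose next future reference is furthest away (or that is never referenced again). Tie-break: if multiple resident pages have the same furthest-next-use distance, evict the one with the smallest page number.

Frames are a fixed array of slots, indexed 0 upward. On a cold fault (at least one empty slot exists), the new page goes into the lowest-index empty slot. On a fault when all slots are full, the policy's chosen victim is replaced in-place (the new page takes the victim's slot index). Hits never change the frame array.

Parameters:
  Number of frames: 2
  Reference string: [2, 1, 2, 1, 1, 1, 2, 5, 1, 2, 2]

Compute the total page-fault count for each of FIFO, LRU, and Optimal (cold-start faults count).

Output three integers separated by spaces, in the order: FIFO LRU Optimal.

--- FIFO ---
  step 0: ref 2 -> FAULT, frames=[2,-] (faults so far: 1)
  step 1: ref 1 -> FAULT, frames=[2,1] (faults so far: 2)
  step 2: ref 2 -> HIT, frames=[2,1] (faults so far: 2)
  step 3: ref 1 -> HIT, frames=[2,1] (faults so far: 2)
  step 4: ref 1 -> HIT, frames=[2,1] (faults so far: 2)
  step 5: ref 1 -> HIT, frames=[2,1] (faults so far: 2)
  step 6: ref 2 -> HIT, frames=[2,1] (faults so far: 2)
  step 7: ref 5 -> FAULT, evict 2, frames=[5,1] (faults so far: 3)
  step 8: ref 1 -> HIT, frames=[5,1] (faults so far: 3)
  step 9: ref 2 -> FAULT, evict 1, frames=[5,2] (faults so far: 4)
  step 10: ref 2 -> HIT, frames=[5,2] (faults so far: 4)
  FIFO total faults: 4
--- LRU ---
  step 0: ref 2 -> FAULT, frames=[2,-] (faults so far: 1)
  step 1: ref 1 -> FAULT, frames=[2,1] (faults so far: 2)
  step 2: ref 2 -> HIT, frames=[2,1] (faults so far: 2)
  step 3: ref 1 -> HIT, frames=[2,1] (faults so far: 2)
  step 4: ref 1 -> HIT, frames=[2,1] (faults so far: 2)
  step 5: ref 1 -> HIT, frames=[2,1] (faults so far: 2)
  step 6: ref 2 -> HIT, frames=[2,1] (faults so far: 2)
  step 7: ref 5 -> FAULT, evict 1, frames=[2,5] (faults so far: 3)
  step 8: ref 1 -> FAULT, evict 2, frames=[1,5] (faults so far: 4)
  step 9: ref 2 -> FAULT, evict 5, frames=[1,2] (faults so far: 5)
  step 10: ref 2 -> HIT, frames=[1,2] (faults so far: 5)
  LRU total faults: 5
--- Optimal ---
  step 0: ref 2 -> FAULT, frames=[2,-] (faults so far: 1)
  step 1: ref 1 -> FAULT, frames=[2,1] (faults so far: 2)
  step 2: ref 2 -> HIT, frames=[2,1] (faults so far: 2)
  step 3: ref 1 -> HIT, frames=[2,1] (faults so far: 2)
  step 4: ref 1 -> HIT, frames=[2,1] (faults so far: 2)
  step 5: ref 1 -> HIT, frames=[2,1] (faults so far: 2)
  step 6: ref 2 -> HIT, frames=[2,1] (faults so far: 2)
  step 7: ref 5 -> FAULT, evict 2, frames=[5,1] (faults so far: 3)
  step 8: ref 1 -> HIT, frames=[5,1] (faults so far: 3)
  step 9: ref 2 -> FAULT, evict 1, frames=[5,2] (faults so far: 4)
  step 10: ref 2 -> HIT, frames=[5,2] (faults so far: 4)
  Optimal total faults: 4

Answer: 4 5 4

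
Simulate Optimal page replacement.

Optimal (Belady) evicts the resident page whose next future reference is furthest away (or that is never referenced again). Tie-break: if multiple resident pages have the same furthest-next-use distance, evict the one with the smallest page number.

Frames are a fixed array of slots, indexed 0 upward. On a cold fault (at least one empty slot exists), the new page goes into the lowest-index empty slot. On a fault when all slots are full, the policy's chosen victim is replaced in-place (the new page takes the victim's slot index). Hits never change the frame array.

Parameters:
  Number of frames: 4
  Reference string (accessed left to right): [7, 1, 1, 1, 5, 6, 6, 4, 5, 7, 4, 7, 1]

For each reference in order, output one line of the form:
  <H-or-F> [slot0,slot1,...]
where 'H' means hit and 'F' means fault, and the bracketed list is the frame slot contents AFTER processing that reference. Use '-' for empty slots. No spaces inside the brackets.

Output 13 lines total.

F [7,-,-,-]
F [7,1,-,-]
H [7,1,-,-]
H [7,1,-,-]
F [7,1,5,-]
F [7,1,5,6]
H [7,1,5,6]
F [7,1,5,4]
H [7,1,5,4]
H [7,1,5,4]
H [7,1,5,4]
H [7,1,5,4]
H [7,1,5,4]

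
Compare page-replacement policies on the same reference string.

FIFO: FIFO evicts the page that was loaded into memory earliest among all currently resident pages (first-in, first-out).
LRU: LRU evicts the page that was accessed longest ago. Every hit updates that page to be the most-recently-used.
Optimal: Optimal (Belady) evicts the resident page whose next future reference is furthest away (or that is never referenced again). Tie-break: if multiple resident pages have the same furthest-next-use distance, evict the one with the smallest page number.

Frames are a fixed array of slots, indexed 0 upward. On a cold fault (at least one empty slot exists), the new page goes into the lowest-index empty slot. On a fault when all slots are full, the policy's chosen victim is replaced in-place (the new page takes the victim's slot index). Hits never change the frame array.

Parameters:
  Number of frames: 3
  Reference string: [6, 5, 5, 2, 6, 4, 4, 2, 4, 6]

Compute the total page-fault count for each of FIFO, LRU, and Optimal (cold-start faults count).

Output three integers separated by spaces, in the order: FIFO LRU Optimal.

Answer: 5 4 4

Derivation:
--- FIFO ---
  step 0: ref 6 -> FAULT, frames=[6,-,-] (faults so far: 1)
  step 1: ref 5 -> FAULT, frames=[6,5,-] (faults so far: 2)
  step 2: ref 5 -> HIT, frames=[6,5,-] (faults so far: 2)
  step 3: ref 2 -> FAULT, frames=[6,5,2] (faults so far: 3)
  step 4: ref 6 -> HIT, frames=[6,5,2] (faults so far: 3)
  step 5: ref 4 -> FAULT, evict 6, frames=[4,5,2] (faults so far: 4)
  step 6: ref 4 -> HIT, frames=[4,5,2] (faults so far: 4)
  step 7: ref 2 -> HIT, frames=[4,5,2] (faults so far: 4)
  step 8: ref 4 -> HIT, frames=[4,5,2] (faults so far: 4)
  step 9: ref 6 -> FAULT, evict 5, frames=[4,6,2] (faults so far: 5)
  FIFO total faults: 5
--- LRU ---
  step 0: ref 6 -> FAULT, frames=[6,-,-] (faults so far: 1)
  step 1: ref 5 -> FAULT, frames=[6,5,-] (faults so far: 2)
  step 2: ref 5 -> HIT, frames=[6,5,-] (faults so far: 2)
  step 3: ref 2 -> FAULT, frames=[6,5,2] (faults so far: 3)
  step 4: ref 6 -> HIT, frames=[6,5,2] (faults so far: 3)
  step 5: ref 4 -> FAULT, evict 5, frames=[6,4,2] (faults so far: 4)
  step 6: ref 4 -> HIT, frames=[6,4,2] (faults so far: 4)
  step 7: ref 2 -> HIT, frames=[6,4,2] (faults so far: 4)
  step 8: ref 4 -> HIT, frames=[6,4,2] (faults so far: 4)
  step 9: ref 6 -> HIT, frames=[6,4,2] (faults so far: 4)
  LRU total faults: 4
--- Optimal ---
  step 0: ref 6 -> FAULT, frames=[6,-,-] (faults so far: 1)
  step 1: ref 5 -> FAULT, frames=[6,5,-] (faults so far: 2)
  step 2: ref 5 -> HIT, frames=[6,5,-] (faults so far: 2)
  step 3: ref 2 -> FAULT, frames=[6,5,2] (faults so far: 3)
  step 4: ref 6 -> HIT, frames=[6,5,2] (faults so far: 3)
  step 5: ref 4 -> FAULT, evict 5, frames=[6,4,2] (faults so far: 4)
  step 6: ref 4 -> HIT, frames=[6,4,2] (faults so far: 4)
  step 7: ref 2 -> HIT, frames=[6,4,2] (faults so far: 4)
  step 8: ref 4 -> HIT, frames=[6,4,2] (faults so far: 4)
  step 9: ref 6 -> HIT, frames=[6,4,2] (faults so far: 4)
  Optimal total faults: 4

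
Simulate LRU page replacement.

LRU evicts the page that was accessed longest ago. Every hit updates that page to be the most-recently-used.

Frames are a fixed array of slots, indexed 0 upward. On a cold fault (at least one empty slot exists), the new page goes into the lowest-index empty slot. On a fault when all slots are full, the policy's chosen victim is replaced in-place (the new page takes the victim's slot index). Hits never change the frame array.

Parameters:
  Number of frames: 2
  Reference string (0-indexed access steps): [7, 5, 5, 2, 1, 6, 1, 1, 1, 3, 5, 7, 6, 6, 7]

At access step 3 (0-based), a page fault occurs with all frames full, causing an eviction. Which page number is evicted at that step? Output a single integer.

Answer: 7

Derivation:
Step 0: ref 7 -> FAULT, frames=[7,-]
Step 1: ref 5 -> FAULT, frames=[7,5]
Step 2: ref 5 -> HIT, frames=[7,5]
Step 3: ref 2 -> FAULT, evict 7, frames=[2,5]
At step 3: evicted page 7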